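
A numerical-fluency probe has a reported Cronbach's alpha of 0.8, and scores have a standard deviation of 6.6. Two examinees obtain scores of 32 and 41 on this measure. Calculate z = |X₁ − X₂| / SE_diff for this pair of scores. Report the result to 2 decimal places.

SEM = 6.6000 * √(1 − 0.8000) = 6.6000 * √0.2000 ≈ 6.6000 * 0.4472 ≈ 2.9516
SE_diff = SEM * √2 ≈ 2.9516 * 1.4142 ≈ 4.1742
z = 9 / 4.1742 ≈ 2.1561

2.16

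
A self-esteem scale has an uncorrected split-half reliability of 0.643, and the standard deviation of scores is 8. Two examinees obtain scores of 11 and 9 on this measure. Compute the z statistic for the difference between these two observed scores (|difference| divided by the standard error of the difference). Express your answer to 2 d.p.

Full-length reliability (Spearman-Brown) = 2(0.643)/(1+0.643) ≈ 0.7827
SEM = 8.0000 * √(1 − 0.7827) = 8.0000 * √0.2173 ≈ 8.0000 * 0.4661 ≈ 3.7291
Standard error of the difference = 3.7291·√2 ≈ 5.2738
z = 2 / 5.2738 ≈ 0.3792

0.38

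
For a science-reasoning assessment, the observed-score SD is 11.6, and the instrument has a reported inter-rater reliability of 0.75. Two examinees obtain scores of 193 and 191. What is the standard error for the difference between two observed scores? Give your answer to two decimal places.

8.20

SEM = 11.600·√(1 − 0.750) ≃ 5.800
Standard error of the difference = 5.800·√2 ≃ 8.202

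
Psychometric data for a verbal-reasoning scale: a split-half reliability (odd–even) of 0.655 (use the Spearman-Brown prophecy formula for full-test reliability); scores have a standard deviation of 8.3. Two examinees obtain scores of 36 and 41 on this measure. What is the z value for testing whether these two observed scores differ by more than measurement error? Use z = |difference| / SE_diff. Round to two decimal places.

Spearman-Brown: r = 2(0.655) / (1 + 0.655) = 1.3100 / 1.6550 ≈ 0.7915
The standard error of measurement is 8.3000*√(1 − 0.7915) ≈ 8.3000*0.4566 ≈ 3.7896.
SE_diff = SEM * √2 ≈ 3.7896 * 1.4142 ≈ 5.3592
z = |36 − 41| / 5.3592 = 5 / 5.3592 ≈ 0.9330

0.93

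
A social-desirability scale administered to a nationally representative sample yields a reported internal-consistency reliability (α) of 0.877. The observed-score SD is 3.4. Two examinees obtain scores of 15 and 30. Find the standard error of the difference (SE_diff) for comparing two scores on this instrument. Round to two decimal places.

SEM = 3.40000·√(1 − 0.87700) ≈ 1.19243
SE_diff = √2 · SEM ≈ 1.68635

1.69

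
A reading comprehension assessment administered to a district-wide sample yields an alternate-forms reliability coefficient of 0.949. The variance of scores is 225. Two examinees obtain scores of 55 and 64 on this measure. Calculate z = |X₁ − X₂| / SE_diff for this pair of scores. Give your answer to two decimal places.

SD = √225 = 15.0000
SEM = 15.0000*√(1 − 0.9490) ≈ 3.3875
Standard error of the difference = 3.3875·√2 ≈ 4.7906
z = |55 − 64| / 4.7906 = 9 / 4.7906 ≈ 1.8787

1.88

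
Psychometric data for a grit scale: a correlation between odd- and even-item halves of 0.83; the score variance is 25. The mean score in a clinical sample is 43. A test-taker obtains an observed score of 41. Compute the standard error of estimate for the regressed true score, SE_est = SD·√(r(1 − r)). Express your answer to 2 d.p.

1.45

σ = 25^(1/2) = 5.0000
Spearman-Brown: r = 2(0.83) / (1 + 0.83) = 1.6600 / 1.8300 ≈ 0.9071
SE_est = SD * √(r(1 − r)) = 5.0000 * √0.0843 ≈ 5.0000 * 0.2903 ≈ 1.4514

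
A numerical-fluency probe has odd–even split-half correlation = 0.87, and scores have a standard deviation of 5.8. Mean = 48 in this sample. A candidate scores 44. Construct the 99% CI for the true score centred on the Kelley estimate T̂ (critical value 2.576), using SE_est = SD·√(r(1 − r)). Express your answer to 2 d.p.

[40.48, 48.08]

Spearman-Brown: r = 2(0.87) / (1 + 0.87) = 1.740 / 1.870 ≈ 0.930
T̂ = 0.930(44) + 0.070(48) ≈ 44.278
SE_est = 5.800·√[r(1 − r)] ≈ 1.475
CI = 44.278 ± 2.576 · 1.475 → [40.478, 48.078]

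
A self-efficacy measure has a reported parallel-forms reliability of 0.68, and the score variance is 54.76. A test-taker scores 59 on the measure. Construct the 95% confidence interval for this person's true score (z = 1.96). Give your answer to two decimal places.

[50.80, 67.20]

σ = 54.76^(1/2) = 7.40000
The standard error of measurement is 7.40000·√(1 − 0.68000) ≈ 7.40000·0.56569 ≈ 4.18607.
1.96 · SEM ≈ 8.20470
95% CI: 59 ± 8.20470 = [50.79530, 67.20470]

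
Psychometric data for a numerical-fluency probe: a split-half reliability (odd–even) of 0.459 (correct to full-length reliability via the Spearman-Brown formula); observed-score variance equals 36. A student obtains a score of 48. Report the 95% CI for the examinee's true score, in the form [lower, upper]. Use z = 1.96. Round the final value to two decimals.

SD = √36 = 6.000
Full-length reliability (Spearman-Brown) = 2(0.459)/(1+0.459) ≈ 0.629
The standard error of measurement is 6.000×√(1 − 0.629) ≈ 6.000×0.609 ≈ 3.654.
Half-width = 1.96×3.654 ≈ 7.161
Interval: (40.839, 55.161)

[40.84, 55.16]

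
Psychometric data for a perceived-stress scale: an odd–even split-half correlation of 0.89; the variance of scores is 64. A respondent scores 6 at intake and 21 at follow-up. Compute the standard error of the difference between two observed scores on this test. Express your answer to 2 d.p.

σ = 64^(1/2) = 8.0000
Full-length reliability (Spearman-Brown) = 2(0.89)/(1+0.89) ≈ 0.9418
SEM = 8.0000 × √(1 − 0.9418) = 8.0000 × √0.0582 ≈ 8.0000 × 0.2412 ≈ 1.9300
SE_diff = √2 × SEM ≈ 2.7294

2.73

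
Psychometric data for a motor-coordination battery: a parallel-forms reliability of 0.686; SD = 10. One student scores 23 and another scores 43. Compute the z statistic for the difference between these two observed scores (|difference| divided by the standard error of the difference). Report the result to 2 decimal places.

The standard error of measurement is 10.000·√(1 − 0.686) ≈ 10.000·0.560 ≈ 5.604.
SE_diff = √2 · SEM ≈ 7.925
z = 20 / 7.925 ≈ 2.524

2.52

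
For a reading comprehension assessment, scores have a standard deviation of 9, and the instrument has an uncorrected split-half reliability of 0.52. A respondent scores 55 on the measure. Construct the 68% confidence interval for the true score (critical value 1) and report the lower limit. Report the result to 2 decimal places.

49.94

Full-length reliability (Spearman-Brown) = 2(0.52)/(1+0.52) ≈ 0.68421
SEM = 9.00000·√(1 − 0.68421) ≈ 5.05756
Half-width = 1·5.05756 ≈ 5.05756
Lower bound: 55 − 5.05756 = 49.94244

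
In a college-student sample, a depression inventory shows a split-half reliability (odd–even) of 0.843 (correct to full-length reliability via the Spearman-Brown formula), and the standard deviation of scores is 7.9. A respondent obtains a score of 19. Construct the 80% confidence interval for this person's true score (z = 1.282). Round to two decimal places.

Full-length reliability (Spearman-Brown) = 2(0.843)/(1+0.843) ≈ 0.91481
SEM = 7.90000 · √(1 − 0.91481) = 7.90000 · √0.08519 ≈ 7.90000 · 0.29187 ≈ 2.30576
1.282 · SEM ≈ 2.95599
80% CI: 19 ± 2.95599 = [16.04401, 21.95599]

[16.04, 21.96]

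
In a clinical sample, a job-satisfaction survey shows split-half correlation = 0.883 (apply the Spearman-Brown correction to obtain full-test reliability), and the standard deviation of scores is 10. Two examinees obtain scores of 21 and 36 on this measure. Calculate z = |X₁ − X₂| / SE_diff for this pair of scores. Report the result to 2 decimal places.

Spearman-Brown: r = 2(0.883) / (1 + 0.883) = 1.766 / 1.883 ≈ 0.938
The standard error of measurement is 10.000×√(1 − 0.938) ≈ 10.000×0.249 ≈ 2.493.
SE_diff = √2 × SEM ≈ 3.525
z = |21 − 36| / 3.525 = 15 / 3.525 ≈ 4.255

4.26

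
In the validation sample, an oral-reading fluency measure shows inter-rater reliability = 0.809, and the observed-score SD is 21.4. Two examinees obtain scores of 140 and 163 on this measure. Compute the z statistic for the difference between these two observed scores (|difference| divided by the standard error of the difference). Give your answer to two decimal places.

1.74

SEM = 21.400 × √(1 − 0.809) = 21.400 × √0.191 ≈ 21.400 × 0.437 ≈ 9.353
Standard error of the difference = 9.353·√2 ≈ 13.227
z = |140 − 163| / 13.227 = 23 / 13.227 ≈ 1.739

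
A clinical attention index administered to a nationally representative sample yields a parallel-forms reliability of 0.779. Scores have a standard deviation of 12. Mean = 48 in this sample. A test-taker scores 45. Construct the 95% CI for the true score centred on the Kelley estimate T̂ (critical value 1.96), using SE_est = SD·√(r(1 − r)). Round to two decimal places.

[35.90, 55.42]

T̂ = r·X + (1 − r)·M = 0.7790·45 + 0.2210·48 = 35.0550 + 10.6080 ≈ 45.6630
SE_est = SD · √(r(1 − r)) = 12.0000 · √0.1722 ≈ 12.0000 · 0.4149 ≈ 4.9790
CI = 45.6630 ± 1.96 · 4.9790 → [35.9041, 55.4219]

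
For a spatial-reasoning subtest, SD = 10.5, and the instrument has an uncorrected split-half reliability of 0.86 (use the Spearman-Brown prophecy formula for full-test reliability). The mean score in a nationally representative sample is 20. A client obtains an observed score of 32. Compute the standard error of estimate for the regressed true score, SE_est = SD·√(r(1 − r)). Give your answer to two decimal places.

Full-length reliability (Spearman-Brown) = 2(0.86)/(1+0.86) ≈ 0.9247
SE_est = SD * √(r(1 − r)) = 10.5000 * √0.0696 ≈ 10.5000 * 0.2638 ≈ 2.7702

2.77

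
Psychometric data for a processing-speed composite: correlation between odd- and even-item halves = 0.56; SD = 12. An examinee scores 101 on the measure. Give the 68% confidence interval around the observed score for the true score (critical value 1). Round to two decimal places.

Spearman-Brown: r = 2(0.56) / (1 + 0.56) = 1.1200 / 1.5600 ≈ 0.7179
The standard error of measurement is 12.0000*√(1 − 0.7179) ≈ 12.0000*0.5311 ≈ 6.3730.
Margin = 1 * 6.3730 ≈ 6.3730
Interval: (94.6270, 107.3730)

[94.63, 107.37]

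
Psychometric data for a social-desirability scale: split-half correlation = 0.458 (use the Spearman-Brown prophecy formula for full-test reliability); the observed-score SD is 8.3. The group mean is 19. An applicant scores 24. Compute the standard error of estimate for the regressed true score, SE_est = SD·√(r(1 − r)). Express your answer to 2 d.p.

r_full = 2·0.458 / (1 + 0.458) ≈ 0.62826
SE_est = 8.30000·√[r(1 − r)] ≈ 4.01114

4.01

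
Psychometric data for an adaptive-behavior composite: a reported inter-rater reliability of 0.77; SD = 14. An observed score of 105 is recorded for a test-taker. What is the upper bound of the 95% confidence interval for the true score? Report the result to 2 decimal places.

118.16

SEM = 14.000*√(1 − 0.770) ≈ 6.714
Half-width = 1.96*6.714 ≈ 13.160
Upper limit = 105 + 13.160 ≈ 118.160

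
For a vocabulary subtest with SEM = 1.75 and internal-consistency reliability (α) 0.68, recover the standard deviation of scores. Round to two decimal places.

3.09

SD = 1.75 / √(1 − 0.68) ≈ 3.0936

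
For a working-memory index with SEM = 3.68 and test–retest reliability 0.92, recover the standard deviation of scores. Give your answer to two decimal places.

13.01

SD = 3.68 / √(1 − 0.92) ≈ 13.0108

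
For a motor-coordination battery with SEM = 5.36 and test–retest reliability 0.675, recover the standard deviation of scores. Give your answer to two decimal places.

σ = SEM·(1 − r)^(−1/2) ≈ 5.36·1.754 ≈ 9.402

9.40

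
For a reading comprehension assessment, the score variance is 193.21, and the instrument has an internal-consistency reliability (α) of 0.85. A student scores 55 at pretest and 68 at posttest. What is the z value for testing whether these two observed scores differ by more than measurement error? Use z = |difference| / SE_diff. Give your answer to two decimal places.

1.71

SD = √193.21 ≈ 13.9000
SEM = 13.9000·√(1 − 0.8500) ≈ 5.3834
SE_diff = SEM · √2 ≈ 5.3834 · 1.4142 ≈ 7.6133
z = |55 − 68| / 7.6133 = 13 / 7.6133 ≈ 1.7075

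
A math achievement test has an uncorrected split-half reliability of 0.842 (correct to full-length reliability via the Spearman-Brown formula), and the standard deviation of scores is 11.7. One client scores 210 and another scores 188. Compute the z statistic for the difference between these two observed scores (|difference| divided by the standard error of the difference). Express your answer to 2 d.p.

4.54

Spearman-Brown: r = 2(0.842) / (1 + 0.842) = 1.68400 / 1.84200 ≃ 0.91422
The standard error of measurement is 11.70000·√(1 − 0.91422) ≃ 11.70000·0.29288 ≃ 3.42665.
SE_diff = √2 · SEM ≃ 4.84601
z = 22 / 4.84601 ≃ 4.53981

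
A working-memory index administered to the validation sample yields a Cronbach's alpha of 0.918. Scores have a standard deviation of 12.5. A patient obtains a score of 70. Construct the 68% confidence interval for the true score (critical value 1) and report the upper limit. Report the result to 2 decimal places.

SEM = 12.500 × √(1 − 0.918) = 12.500 × √0.082 ≈ 12.500 × 0.286 ≈ 3.579
Half-width = 1×3.579 ≈ 3.579
Upper bound: 70 + 3.579 = 73.579

73.58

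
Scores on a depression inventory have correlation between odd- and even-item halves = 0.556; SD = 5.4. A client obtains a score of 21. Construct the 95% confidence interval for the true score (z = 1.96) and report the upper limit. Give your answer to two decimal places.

26.65

Full-length reliability (Spearman-Brown) = 2(0.556)/(1+0.556) ≈ 0.715
SEM = 5.400 · √(1 − 0.715) = 5.400 · √0.285 ≈ 5.400 · 0.534 ≈ 2.885
1.96 · SEM ≈ 5.654
Upper bound: 21 + 5.654 = 26.654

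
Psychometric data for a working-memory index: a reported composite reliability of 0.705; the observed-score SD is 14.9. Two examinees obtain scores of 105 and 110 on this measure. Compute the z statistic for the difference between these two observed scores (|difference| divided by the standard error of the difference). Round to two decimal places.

SEM = 14.9000·√(1 − 0.7050) ≈ 8.0928
SE_diff = SEM · √2 ≈ 8.0928 · 1.4142 ≈ 11.4449
z = |105 − 110| / 11.4449 = 5 / 11.4449 ≈ 0.4369

0.44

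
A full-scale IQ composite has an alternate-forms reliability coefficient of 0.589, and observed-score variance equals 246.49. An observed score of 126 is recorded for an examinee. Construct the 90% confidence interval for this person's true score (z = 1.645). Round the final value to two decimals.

SD = √246.49 = 15.700
SEM = 15.700×√(1 − 0.589) ≃ 10.065
Half-width = 1.645×10.065 ≃ 16.557
CI = 126 ± 16.557 → [109.443, 142.557]

[109.44, 142.56]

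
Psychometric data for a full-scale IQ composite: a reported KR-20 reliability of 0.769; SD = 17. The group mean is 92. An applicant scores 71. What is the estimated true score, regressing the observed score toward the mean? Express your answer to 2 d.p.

T̂ = r·X + (1 − r)·M = 0.7690×71 + 0.2310×92 = 54.5990 + 21.2520 ≃ 75.8510

75.85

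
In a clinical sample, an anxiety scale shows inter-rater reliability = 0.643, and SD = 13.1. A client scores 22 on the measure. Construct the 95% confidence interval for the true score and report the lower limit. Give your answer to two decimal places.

6.66

SEM = 13.1000 · √(1 − 0.6430) = 13.1000 · √0.3570 ≈ 13.1000 · 0.5975 ≈ 7.8272
Margin = 1.96 · 7.8272 ≈ 15.3413
Lower limit = 22 − 15.3413 ≈ 6.6587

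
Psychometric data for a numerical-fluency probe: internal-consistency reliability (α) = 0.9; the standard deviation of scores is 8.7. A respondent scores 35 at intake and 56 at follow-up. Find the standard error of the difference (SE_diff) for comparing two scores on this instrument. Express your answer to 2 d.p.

3.89

SEM = 8.7000 × √(1 − 0.9000) = 8.7000 × √0.1000 ≈ 8.7000 × 0.3162 ≈ 2.7512
Standard error of the difference = 2.7512·√2 ≈ 3.8908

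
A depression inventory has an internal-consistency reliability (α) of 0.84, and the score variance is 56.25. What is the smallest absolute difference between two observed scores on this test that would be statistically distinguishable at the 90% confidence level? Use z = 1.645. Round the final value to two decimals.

SD = √56.25 ≃ 7.5000
SEM = 7.5000·√(1 − 0.8400) ≃ 3.0000
Standard error of the difference = 3.0000·√2 ≃ 4.2426
Smallest detectable difference = 1.645·4.2426 ≃ 6.9791

6.98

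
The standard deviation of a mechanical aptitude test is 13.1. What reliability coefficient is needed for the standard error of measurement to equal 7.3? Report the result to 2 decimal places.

Required reliability = 1 − (SEM/SD)² = 1 − 0.3105 ≃ 0.6895

0.69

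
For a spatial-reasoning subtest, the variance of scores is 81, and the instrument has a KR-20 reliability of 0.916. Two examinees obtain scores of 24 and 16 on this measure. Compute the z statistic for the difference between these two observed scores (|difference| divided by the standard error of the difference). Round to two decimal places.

SD = √81 ≈ 9.000
SEM = 9.000·√(1 − 0.916) ≈ 2.608
Standard error of the difference = 2.608·√2 ≈ 3.689
z = |24 − 16| / 3.689 = 8 / 3.689 ≈ 2.169

2.17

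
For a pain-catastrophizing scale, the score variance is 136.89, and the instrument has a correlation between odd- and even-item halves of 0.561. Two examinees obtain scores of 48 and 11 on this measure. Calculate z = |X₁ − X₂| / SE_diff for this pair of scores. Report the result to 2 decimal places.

SD = √136.89 = 11.700
Spearman-Brown: r = 2(0.561) / (1 + 0.561) = 1.122 / 1.561 ≈ 0.719
The standard error of measurement is 11.700×√(1 − 0.719) ≈ 11.700×0.530 ≈ 6.205.
Standard error of the difference = 6.205·√2 ≈ 8.775
z = |48 − 11| / 8.775 = 37 / 8.775 ≈ 4.217

4.22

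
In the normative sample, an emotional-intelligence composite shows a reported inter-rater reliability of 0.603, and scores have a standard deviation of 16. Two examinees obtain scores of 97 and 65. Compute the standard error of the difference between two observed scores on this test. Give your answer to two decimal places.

The standard error of measurement is 16.0000·√(1 − 0.6030) ≃ 16.0000·0.6301 ≃ 10.0813.
Standard error of the difference = 10.0813·√2 ≃ 14.2571

14.26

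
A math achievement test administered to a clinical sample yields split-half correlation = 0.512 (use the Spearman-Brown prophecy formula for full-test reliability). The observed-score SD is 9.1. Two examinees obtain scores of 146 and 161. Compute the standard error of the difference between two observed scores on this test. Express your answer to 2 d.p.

7.31

r_full = 2·0.512 / (1 + 0.512) ≈ 0.67725
SEM = 9.10000*√(1 − 0.67725) ≈ 5.16982
SE_diff = √2 * SEM ≈ 7.31123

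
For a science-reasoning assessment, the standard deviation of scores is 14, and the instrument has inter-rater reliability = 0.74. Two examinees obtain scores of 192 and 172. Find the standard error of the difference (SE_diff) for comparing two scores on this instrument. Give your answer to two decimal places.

SEM = 14.000 × √(1 − 0.740) = 14.000 × √0.260 ≈ 14.000 × 0.510 ≈ 7.139
SE_diff = SEM × √2 ≈ 7.139 × 1.414 ≈ 10.096

10.10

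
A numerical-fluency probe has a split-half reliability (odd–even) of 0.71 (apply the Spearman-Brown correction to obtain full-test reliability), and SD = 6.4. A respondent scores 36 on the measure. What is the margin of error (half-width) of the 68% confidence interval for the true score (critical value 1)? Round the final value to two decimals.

r_full = 2·0.71 / (1 + 0.71) ≈ 0.830
SEM = 6.400 × √(1 − 0.830) = 6.400 × √0.170 ≈ 6.400 × 0.412 ≈ 2.636
Margin = 1 × 2.636 ≈ 2.636

2.64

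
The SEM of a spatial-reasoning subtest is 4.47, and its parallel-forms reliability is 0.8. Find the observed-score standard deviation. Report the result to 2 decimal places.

10.00

SD = 4.47 / √(1 − 0.8) ≃ 9.99522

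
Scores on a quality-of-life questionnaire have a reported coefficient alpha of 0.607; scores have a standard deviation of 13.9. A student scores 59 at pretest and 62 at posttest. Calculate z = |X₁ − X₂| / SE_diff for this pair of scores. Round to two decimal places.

0.24

The standard error of measurement is 13.9000*√(1 − 0.6070) ≈ 13.9000*0.6269 ≈ 8.7139.
Standard error of the difference = 8.7139·√2 ≈ 12.3233
z = |59 − 62| / 12.3233 = 3 / 12.3233 ≈ 0.2434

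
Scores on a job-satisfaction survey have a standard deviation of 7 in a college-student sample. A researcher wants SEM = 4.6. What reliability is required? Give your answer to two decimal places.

0.57

r = 1 − (SEM / SD)² = 1 − (4.6000 / 7)² ≈ 1 − 0.4318 ≈ 0.5682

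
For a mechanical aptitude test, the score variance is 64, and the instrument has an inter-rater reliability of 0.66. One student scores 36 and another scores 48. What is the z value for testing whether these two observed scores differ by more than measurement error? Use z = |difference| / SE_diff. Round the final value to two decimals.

1.82

σ = 64^(1/2) = 8.00000
SEM = 8.00000 × √(1 − 0.66000) = 8.00000 × √0.34000 ≈ 8.00000 × 0.58310 ≈ 4.66476
SE_diff = SEM × √2 ≈ 4.66476 × 1.41421 ≈ 6.59697
z = |36 − 48| / 6.59697 = 12 / 6.59697 ≈ 1.81902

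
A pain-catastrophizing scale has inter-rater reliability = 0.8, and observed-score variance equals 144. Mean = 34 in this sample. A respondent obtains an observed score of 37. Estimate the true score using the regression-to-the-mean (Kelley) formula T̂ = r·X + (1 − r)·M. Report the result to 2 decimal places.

36.40

Estimated true score = 0.800·37 + (1 − 0.800)·34 ≃ 36.400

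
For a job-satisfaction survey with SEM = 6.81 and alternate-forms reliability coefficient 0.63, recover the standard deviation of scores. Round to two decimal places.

11.20

SD = 6.81 / √(1 − 0.63) ≈ 11.19557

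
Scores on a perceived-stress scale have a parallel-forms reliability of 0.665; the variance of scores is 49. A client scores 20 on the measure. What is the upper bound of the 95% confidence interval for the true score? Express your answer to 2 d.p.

σ = 49^(1/2) = 7.0000
The standard error of measurement is 7.0000×√(1 − 0.6650) ≈ 7.0000×0.5788 ≈ 4.0515.
1.96 × SEM ≈ 7.9410
Upper limit = 20 + 7.9410 ≈ 27.9410

27.94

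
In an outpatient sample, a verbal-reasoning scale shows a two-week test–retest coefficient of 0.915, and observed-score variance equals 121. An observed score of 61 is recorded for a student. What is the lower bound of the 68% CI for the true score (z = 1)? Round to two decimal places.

57.79

SD = √121 ≈ 11.000
SEM = 11.000*√(1 − 0.915) ≈ 3.207
1 * SEM ≈ 3.207
Lower limit = 61 − 3.207 ≈ 57.793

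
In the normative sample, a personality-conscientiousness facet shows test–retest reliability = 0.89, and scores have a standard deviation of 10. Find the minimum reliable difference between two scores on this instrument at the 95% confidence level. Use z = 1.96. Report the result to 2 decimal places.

9.19

SEM = 10.000 · √(1 − 0.890) = 10.000 · √0.110 ≈ 10.000 · 0.332 ≈ 3.317
SE_diff = SEM · √2 ≈ 3.317 · 1.414 ≈ 4.690
Minimum reliable difference = 1.96 · SE_diff ≈ 1.96 · 4.690 ≈ 9.193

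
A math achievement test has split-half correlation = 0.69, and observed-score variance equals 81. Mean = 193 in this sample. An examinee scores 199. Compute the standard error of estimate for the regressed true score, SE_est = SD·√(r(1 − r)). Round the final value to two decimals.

σ = 81^(1/2) = 9.0000
Full-length reliability (Spearman-Brown) = 2(0.69)/(1+0.69) ≈ 0.8166
SE_est = 9.0000·√[r(1 − r)] ≈ 3.4832

3.48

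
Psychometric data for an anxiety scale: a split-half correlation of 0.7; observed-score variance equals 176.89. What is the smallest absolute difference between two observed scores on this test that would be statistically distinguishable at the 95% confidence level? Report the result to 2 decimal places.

15.49

SD = √176.89 ≈ 13.3000
r_full = 2·0.7 / (1 + 0.7) ≈ 0.8235
SEM = 13.3000 × √(1 − 0.8235) = 13.3000 × √0.1765 ≈ 13.3000 × 0.4201 ≈ 5.5871
SE_diff = SEM × √2 ≈ 5.5871 × 1.4142 ≈ 7.9014
Minimum reliable difference = 1.96 × SE_diff ≈ 1.96 × 7.9014 ≈ 15.4867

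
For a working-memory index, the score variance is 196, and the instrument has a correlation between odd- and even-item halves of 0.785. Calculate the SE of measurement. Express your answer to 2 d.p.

σ = 196^(1/2) = 14.0000
r_full = 2·0.785 / (1 + 0.785) ≃ 0.8796
SEM = 14.0000·√(1 − 0.8796) ≃ 4.8588

4.86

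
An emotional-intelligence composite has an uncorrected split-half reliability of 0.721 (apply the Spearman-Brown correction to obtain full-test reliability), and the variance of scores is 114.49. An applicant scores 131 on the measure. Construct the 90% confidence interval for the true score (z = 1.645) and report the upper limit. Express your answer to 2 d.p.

SD = √114.49 ≈ 10.7000
Full-length reliability (Spearman-Brown) = 2(0.721)/(1+0.721) ≈ 0.8379
SEM = 10.7000 × √(1 − 0.8379) = 10.7000 × √0.1621 ≈ 10.7000 × 0.4026 ≈ 4.3082
Half-width = 1.645×4.3082 ≈ 7.0870
Upper bound: 131 + 7.0870 = 138.0870

138.09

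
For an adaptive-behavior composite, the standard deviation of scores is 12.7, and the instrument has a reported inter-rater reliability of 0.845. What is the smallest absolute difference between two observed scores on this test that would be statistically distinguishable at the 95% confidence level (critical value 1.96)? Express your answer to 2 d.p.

13.86

SEM = 12.7000 * √(1 − 0.8450) = 12.7000 * √0.1550 ≈ 12.7000 * 0.3937 ≈ 5.0000
SE_diff = √2 * SEM ≈ 7.0711
Minimum reliable difference = 1.96 * SE_diff ≈ 1.96 * 7.0711 ≈ 13.8593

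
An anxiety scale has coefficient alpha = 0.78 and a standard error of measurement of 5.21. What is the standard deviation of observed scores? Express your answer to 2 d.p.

SD = 5.21 / √(1 − 0.78) ≃ 11.10776

11.11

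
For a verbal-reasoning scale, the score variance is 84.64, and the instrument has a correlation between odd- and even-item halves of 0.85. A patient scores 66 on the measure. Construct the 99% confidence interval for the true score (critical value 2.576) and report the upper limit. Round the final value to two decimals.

72.75

SD = √84.64 ≃ 9.200
Full-length reliability (Spearman-Brown) = 2(0.85)/(1+0.85) ≃ 0.919
SEM = 9.200*√(1 − 0.919) ≃ 2.620
2.576 * SEM ≃ 6.748
Upper bound: 66 + 6.748 = 72.748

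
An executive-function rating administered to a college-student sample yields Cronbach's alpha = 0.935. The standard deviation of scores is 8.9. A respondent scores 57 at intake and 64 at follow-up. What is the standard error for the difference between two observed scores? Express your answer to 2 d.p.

SEM = 8.9000 · √(1 − 0.9350) = 8.9000 · √0.0650 ≃ 8.9000 · 0.2550 ≃ 2.2691
Standard error of the difference = 2.2691·√2 ≃ 3.2089

3.21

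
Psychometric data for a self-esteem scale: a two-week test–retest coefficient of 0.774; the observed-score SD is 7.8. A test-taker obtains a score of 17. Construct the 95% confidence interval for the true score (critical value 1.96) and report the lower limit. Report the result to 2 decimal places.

9.73

SEM = 7.80000 · √(1 − 0.77400) = 7.80000 · √0.22600 ≈ 7.80000 · 0.47539 ≈ 3.70808
1.96 · SEM ≈ 7.26783
Lower limit = 17 − 7.26783 ≈ 9.73217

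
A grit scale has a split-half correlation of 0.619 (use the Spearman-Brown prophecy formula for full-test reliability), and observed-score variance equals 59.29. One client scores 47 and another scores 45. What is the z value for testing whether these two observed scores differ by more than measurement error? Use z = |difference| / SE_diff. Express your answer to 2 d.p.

σ = 59.29^(1/2) = 7.700
Spearman-Brown: r = 2(0.619) / (1 + 0.619) = 1.238 / 1.619 ≈ 0.765
SEM = 7.700 * √(1 − 0.765) = 7.700 * √0.235 ≈ 7.700 * 0.485 ≈ 3.735
Standard error of the difference = 3.735·√2 ≈ 5.283
z = 2 / 5.283 ≈ 0.379

0.38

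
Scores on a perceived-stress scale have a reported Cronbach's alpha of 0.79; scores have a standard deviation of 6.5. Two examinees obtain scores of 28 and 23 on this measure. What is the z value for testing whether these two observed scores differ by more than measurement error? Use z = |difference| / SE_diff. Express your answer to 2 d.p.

SEM = 6.5000 × √(1 − 0.7900) = 6.5000 × √0.2100 ≃ 6.5000 × 0.4583 ≃ 2.9787
SE_diff = √2 × SEM ≃ 4.2125
z = |28 − 23| / 4.2125 = 5 / 4.2125 ≃ 1.1869

1.19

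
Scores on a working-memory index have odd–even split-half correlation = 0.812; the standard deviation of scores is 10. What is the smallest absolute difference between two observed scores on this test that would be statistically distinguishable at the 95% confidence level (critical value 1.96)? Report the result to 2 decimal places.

8.93

Spearman-Brown: r = 2(0.812) / (1 + 0.812) = 1.62400 / 1.81200 ≈ 0.89625
The standard error of measurement is 10.00000·√(1 − 0.89625) ≈ 10.00000·0.32211 ≈ 3.22107.
SE_diff = √2 · SEM ≈ 4.55528
Smallest detectable difference = 1.96·4.55528 ≈ 8.92834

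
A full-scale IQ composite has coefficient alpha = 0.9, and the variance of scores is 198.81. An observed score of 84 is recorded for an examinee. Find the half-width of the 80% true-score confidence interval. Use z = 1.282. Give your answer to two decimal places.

SD = √198.81 = 14.1000
SEM = 14.1000 · √(1 − 0.9000) = 14.1000 · √0.1000 ≈ 14.1000 · 0.3162 ≈ 4.4588
Half-width = 1.282·4.4588 ≈ 5.7162

5.72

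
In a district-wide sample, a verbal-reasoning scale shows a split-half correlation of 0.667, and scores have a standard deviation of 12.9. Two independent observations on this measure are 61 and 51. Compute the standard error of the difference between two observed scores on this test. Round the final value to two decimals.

r_full = 2·0.667 / (1 + 0.667) ≃ 0.80024
The standard error of measurement is 12.90000*√(1 − 0.80024) ≃ 12.90000*0.44695 ≃ 5.76559.
SE_diff = √2 * SEM ≃ 8.15378

8.15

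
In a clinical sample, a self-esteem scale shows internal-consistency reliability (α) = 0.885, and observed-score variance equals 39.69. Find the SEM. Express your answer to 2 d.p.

σ = 39.69^(1/2) = 6.3000
SEM = 6.3000*√(1 − 0.8850) ≈ 2.1364

2.14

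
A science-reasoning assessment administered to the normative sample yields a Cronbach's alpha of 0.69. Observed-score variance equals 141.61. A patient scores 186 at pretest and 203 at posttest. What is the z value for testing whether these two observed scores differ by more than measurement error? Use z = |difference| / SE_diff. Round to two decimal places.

1.81

SD = √141.61 ≃ 11.900
The standard error of measurement is 11.900×√(1 − 0.690) ≃ 11.900×0.557 ≃ 6.626.
Standard error of the difference = 6.626·√2 ≃ 9.370
z = |186 − 203| / 9.370 = 17 / 9.370 ≃ 1.814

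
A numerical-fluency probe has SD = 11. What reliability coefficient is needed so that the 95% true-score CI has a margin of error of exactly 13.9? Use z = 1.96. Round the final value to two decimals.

SEM needed = half-width / z = 13.9/1.96 ≃ 7.092
r = 1 − (7.092/11)² ≃ 1 − 0.416 ≃ 0.584

0.58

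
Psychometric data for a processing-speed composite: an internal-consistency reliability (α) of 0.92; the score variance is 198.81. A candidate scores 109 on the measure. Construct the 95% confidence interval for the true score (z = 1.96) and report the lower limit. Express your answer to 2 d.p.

101.18

SD = √198.81 = 14.100
SEM = 14.100 · √(1 − 0.920) = 14.100 · √0.080 ≈ 14.100 · 0.283 ≈ 3.988
Margin = 1.96 · 3.988 ≈ 7.817
Lower limit = 109 − 7.817 ≈ 101.183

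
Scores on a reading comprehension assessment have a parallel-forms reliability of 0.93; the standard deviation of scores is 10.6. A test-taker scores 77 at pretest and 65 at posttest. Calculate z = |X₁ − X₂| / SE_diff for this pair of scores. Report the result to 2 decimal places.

3.03

SEM = 10.600 × √(1 − 0.930) = 10.600 × √0.070 ≈ 10.600 × 0.265 ≈ 2.804
Standard error of the difference = 2.804·√2 ≈ 3.966
z = |77 − 65| / 3.966 = 12 / 3.966 ≈ 3.026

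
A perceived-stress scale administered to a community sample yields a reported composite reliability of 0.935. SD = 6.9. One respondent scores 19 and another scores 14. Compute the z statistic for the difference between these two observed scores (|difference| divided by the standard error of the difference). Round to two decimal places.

2.01

The standard error of measurement is 6.900*√(1 − 0.935) ≃ 6.900*0.255 ≃ 1.759.
SE_diff = √2 * SEM ≃ 2.488
z = 5 / 2.488 ≃ 2.010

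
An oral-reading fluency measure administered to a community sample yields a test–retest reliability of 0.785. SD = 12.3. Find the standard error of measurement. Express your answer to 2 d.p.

5.70

SEM = 12.3000·√(1 − 0.7850) ≃ 5.7033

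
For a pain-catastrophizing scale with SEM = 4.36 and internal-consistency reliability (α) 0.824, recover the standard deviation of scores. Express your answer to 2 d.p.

10.39

SD = SEM / √(1 − r) = 4.36 / √0.1760 ≃ 4.36 / 0.4195 ≃ 10.3927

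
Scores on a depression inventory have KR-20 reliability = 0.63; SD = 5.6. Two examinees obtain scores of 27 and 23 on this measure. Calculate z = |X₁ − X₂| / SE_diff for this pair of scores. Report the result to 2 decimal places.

SEM = 5.60000 · √(1 − 0.63000) = 5.60000 · √0.37000 ≈ 5.60000 · 0.60828 ≈ 3.40635
SE_diff = √2 · SEM ≈ 4.81730
z = 4 / 4.81730 ≈ 0.83034

0.83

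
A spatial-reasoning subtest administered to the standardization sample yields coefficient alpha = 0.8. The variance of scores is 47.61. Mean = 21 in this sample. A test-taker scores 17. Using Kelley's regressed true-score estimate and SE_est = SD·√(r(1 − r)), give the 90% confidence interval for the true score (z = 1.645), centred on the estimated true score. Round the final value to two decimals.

SD = √47.61 = 6.90000
T̂ = 0.80000(17) + 0.20000(21) ≈ 17.80000
SE_est = SD · √(r(1 − r)) = 6.90000 · √0.16000 ≈ 6.90000 · 0.40000 ≈ 2.76000
CI = 17.80000 ± 1.645 · 2.76000 → [13.25980, 22.34020]

[13.26, 22.34]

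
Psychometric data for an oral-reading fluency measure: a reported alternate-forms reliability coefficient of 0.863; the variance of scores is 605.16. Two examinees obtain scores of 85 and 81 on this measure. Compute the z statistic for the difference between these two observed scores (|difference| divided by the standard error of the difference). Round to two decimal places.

0.31

SD = √605.16 = 24.6000
The standard error of measurement is 24.6000·√(1 − 0.8630) ≈ 24.6000·0.3701 ≈ 9.1053.
Standard error of the difference = 9.1053·√2 ≈ 12.8769
z = 4 / 12.8769 ≈ 0.3106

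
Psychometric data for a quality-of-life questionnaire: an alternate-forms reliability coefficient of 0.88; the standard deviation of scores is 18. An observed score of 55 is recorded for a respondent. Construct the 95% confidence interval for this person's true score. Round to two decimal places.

The standard error of measurement is 18.000*√(1 − 0.880) ≈ 18.000*0.346 ≈ 6.235.
Half-width = 1.96*6.235 ≈ 12.221
CI = 55 ± 12.221 → [42.779, 67.221]

[42.78, 67.22]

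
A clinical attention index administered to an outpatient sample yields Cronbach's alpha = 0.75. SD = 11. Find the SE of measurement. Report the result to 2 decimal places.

SEM = 11.0000 · √(1 − 0.7500) = 11.0000 · √0.2500 ≈ 11.0000 · 0.5000 ≈ 5.5000

5.50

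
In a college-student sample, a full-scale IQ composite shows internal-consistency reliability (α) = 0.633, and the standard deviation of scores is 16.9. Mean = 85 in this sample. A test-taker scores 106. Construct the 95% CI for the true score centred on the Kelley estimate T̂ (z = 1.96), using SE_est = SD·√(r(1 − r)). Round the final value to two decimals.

[82.33, 114.26]

Estimated true score = 0.633·106 + (1 − 0.633)·85 ≈ 98.293
SE_est = SD · √(r(1 − r)) = 16.900 · √0.232 ≈ 16.900 · 0.482 ≈ 8.146
95% CI: 98.293 ± 15.965 ≈ (82.328, 114.258)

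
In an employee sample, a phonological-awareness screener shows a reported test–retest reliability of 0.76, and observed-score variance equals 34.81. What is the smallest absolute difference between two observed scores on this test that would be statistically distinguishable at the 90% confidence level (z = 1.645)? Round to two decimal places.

6.72

σ = 34.81^(1/2) = 5.9000
SEM = 5.9000·√(1 − 0.7600) ≈ 2.8904
SE_diff = √2 · SEM ≈ 4.0876
Minimum reliable difference = 1.645 · SE_diff ≈ 1.645 · 4.0876 ≈ 6.7242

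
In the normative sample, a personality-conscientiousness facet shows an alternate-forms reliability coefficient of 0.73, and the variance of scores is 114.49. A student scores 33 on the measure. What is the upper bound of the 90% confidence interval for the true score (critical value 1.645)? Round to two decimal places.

SD = √114.49 = 10.70000
SEM = 10.70000*√(1 − 0.73000) ≈ 5.55988
Half-width = 1.645*5.55988 ≈ 9.14601
Upper limit = 33 + 9.14601 ≈ 42.14601

42.15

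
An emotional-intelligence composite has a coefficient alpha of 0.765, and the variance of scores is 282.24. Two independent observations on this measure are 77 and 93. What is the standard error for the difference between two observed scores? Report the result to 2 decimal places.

SD = √282.24 ≈ 16.8000
SEM = 16.8000 · √(1 − 0.7650) = 16.8000 · √0.2350 ≈ 16.8000 · 0.4848 ≈ 8.1441
SE_diff = √2 · SEM ≈ 11.5175

11.52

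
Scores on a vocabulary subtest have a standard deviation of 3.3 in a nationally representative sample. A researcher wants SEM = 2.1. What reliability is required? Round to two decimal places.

r = 1 − (2.1000/3.3)² ≃ 1 − 0.4050 ≃ 0.5950

0.60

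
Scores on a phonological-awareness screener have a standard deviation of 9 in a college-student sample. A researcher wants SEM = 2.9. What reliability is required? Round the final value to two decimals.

0.90

r = 1 − (SEM / SD)² = 1 − (2.9000 / 9)² ≈ 1 − 0.1038 ≈ 0.8962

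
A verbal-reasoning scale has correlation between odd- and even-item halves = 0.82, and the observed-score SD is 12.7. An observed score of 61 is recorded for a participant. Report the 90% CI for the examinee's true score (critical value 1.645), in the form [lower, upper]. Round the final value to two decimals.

Full-length reliability (Spearman-Brown) = 2(0.82)/(1+0.82) ≈ 0.9011
SEM = 12.7000 · √(1 − 0.9011) = 12.7000 · √0.0989 ≈ 12.7000 · 0.3145 ≈ 3.9940
Half-width = 1.645·3.9940 ≈ 6.5701
90% CI: 61 ± 6.5701 = [54.4299, 67.5701]

[54.43, 67.57]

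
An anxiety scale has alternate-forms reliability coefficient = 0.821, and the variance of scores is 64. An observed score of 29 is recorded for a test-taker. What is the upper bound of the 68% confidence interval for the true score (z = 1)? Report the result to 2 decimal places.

σ = 64^(1/2) = 8.0000
SEM = 8.0000 × √(1 − 0.8210) = 8.0000 × √0.1790 ≈ 8.0000 × 0.4231 ≈ 3.3847
Half-width = 1×3.3847 ≈ 3.3847
Upper limit = 29 + 3.3847 ≈ 32.3847

32.38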